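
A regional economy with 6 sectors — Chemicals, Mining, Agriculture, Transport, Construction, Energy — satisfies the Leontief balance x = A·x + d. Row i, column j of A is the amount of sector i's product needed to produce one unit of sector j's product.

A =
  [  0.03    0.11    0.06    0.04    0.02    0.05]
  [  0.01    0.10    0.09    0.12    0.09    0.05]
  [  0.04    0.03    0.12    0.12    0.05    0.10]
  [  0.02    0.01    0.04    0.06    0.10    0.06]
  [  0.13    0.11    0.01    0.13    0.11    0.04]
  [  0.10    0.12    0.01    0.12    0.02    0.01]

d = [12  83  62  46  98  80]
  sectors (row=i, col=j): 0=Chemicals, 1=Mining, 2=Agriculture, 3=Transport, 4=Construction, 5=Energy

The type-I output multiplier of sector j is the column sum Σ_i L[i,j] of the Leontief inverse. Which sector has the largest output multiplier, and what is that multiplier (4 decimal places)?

Transport (1.9814)

Form M = I − A:
  [  0.97   -0.11   -0.06   -0.04   -0.02   -0.05]
  [ -0.01    0.90   -0.09   -0.12   -0.09   -0.05]
  [ -0.04   -0.03    0.88   -0.12   -0.05   -0.10]
  [ -0.02   -0.01   -0.04    0.94   -0.10   -0.06]
  [ -0.13   -0.11   -0.01   -0.13    0.89   -0.04]
  [ -0.10   -0.12   -0.01   -0.12   -0.02    0.99]
Leontief inverse L = M⁻¹:
  [  1.0539    0.1503    0.0930    0.0937    0.0564    0.0782]
  [  0.0511    1.1547    0.1334    0.1991    0.1499    0.0925]
  [  0.0808    0.0819    1.1618    0.1941    0.1004    0.1414]
  [  0.0528    0.0487    0.0615    1.1097    0.1361    0.0841]
  [  0.1744    0.1801    0.0542    0.2104    1.1743    0.0836]
  [  0.1234    0.1655    0.0459    0.1743    0.0651    1.0425]
Total output x = L · d:
  x_0 = 1.0539·12 + 0.1503·83 + 0.0930·62 + 0.0937·46 + 0.0564·98 + 0.0782·80 = 46.9723
  x_1 = 0.0511·12 + 1.1547·83 + 0.1334·62 + 0.1991·46 + 0.1499·98 + 0.0925·80 = 135.9673
  x_2 = 0.0808·12 + 0.0819·83 + 1.1618·62 + 0.1941·46 + 0.1004·98 + 0.1414·80 = 109.8741
  x_3 = 0.0528·12 + 0.0487·83 + 0.0615·62 + 1.1097·46 + 0.1361·98 + 0.0841·80 = 79.6069
  x_4 = 0.1744·12 + 0.1801·83 + 0.0542·62 + 0.2104·46 + 1.1743·98 + 0.0836·80 = 151.8482
  x_5 = 0.1234·12 + 0.1655·83 + 0.0459·62 + 0.1743·46 + 0.0651·98 + 1.0425·80 = 115.8604
Output multipliers (column sums of L):
  Chemicals: 1.5364
  Mining: 1.7811
  Agriculture: 1.5498
  Transport: 1.9814
  Construction: 1.6821
  Energy: 1.5222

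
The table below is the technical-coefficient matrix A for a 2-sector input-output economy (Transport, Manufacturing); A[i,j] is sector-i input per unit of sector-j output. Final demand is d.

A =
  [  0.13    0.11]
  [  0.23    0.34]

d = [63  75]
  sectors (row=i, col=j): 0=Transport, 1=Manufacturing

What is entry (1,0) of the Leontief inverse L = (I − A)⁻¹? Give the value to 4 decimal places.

L[1,0] = 0.4190

Form M = I − A:
  [  0.87   -0.11]
  [ -0.23    0.66]
Leontief inverse L = M⁻¹:
  [  1.2024    0.2004]
  [  0.4190    1.5850]
Total output x = L · d:
  x_0 = 1.2024·63 + 0.2004·75 = 90.7816
  x_1 = 0.4190·63 + 1.5850·75 = 145.2724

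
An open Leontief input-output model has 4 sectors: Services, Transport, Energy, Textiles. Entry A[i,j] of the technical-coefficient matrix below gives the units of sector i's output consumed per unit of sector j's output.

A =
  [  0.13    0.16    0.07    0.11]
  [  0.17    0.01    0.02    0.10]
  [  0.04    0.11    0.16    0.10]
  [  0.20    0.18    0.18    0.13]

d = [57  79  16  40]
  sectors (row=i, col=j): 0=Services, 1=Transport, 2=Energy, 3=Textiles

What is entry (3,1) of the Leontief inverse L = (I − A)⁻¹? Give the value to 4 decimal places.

L[3,1] = 0.3250

Form M = I − A:
  [  0.87   -0.16   -0.07   -0.11]
  [ -0.17    0.99   -0.02   -0.10]
  [ -0.04   -0.11    0.84   -0.10]
  [ -0.20   -0.18   -0.18    0.87]
Leontief inverse L = M⁻¹:
  [  1.2542    0.2573    0.1548    0.2059]
  [  0.2555    1.0910    0.0831    0.1673]
  [  0.1372    0.1938    1.2457    0.1828]
  [  0.3695    0.3250    0.3105    1.2692]
Total output x = L · d:
  x_0 = 1.2542·57 + 0.2573·79 + 0.1548·16 + 0.2059·40 = 102.5310
  x_1 = 0.2555·57 + 1.0910·79 + 0.0831·16 + 0.1673·40 = 108.7729
  x_2 = 0.1372·57 + 0.1938·79 + 1.2457·16 + 0.1828·40 = 50.3734
  x_3 = 0.3695·57 + 0.3250·79 + 0.3105·16 + 1.2692·40 = 102.4742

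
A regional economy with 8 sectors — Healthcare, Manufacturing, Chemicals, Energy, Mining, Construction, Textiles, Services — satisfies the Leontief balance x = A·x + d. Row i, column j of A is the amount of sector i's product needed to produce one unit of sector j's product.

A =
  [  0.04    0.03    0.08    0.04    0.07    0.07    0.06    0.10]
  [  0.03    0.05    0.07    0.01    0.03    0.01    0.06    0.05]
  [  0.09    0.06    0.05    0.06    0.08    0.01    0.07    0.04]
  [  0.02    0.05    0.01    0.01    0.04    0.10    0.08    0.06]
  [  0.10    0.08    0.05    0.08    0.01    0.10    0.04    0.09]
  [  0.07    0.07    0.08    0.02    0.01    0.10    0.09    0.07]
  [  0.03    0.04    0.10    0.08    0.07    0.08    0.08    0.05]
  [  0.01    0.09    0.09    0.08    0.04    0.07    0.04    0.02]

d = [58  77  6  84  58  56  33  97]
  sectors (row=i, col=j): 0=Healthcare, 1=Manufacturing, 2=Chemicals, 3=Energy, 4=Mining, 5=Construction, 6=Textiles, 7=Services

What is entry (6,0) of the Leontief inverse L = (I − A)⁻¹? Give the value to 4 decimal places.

Form M = I − A:
  [  0.96   -0.03   -0.08   -0.04   -0.07   -0.07   -0.06   -0.10]
  [ -0.03    0.95   -0.07   -0.01   -0.03   -0.01   -0.06   -0.05]
  [ -0.09   -0.06    0.95   -0.06   -0.08   -0.01   -0.07   -0.04]
  [ -0.02   -0.05   -0.01    0.99   -0.04   -0.10   -0.08   -0.06]
  [ -0.10   -0.08   -0.05   -0.08    0.99   -0.10   -0.04   -0.09]
  [ -0.07   -0.07   -0.08   -0.02   -0.01    0.90   -0.09   -0.07]
  [ -0.03   -0.04   -0.10   -0.08   -0.07   -0.08    0.92   -0.05]
  [ -0.01   -0.09   -0.09   -0.08   -0.04   -0.07   -0.04    0.98]
Leontief inverse L = M⁻¹:
  [  1.0859    0.0862    0.1425    0.0868    0.1103    0.1313    0.1191    0.1519]
  [  0.0581    1.0834    0.1097    0.0399    0.0580    0.0436    0.0966    0.0815]
  [  0.1314    0.1083    1.1065    0.1020    0.1193    0.0665    0.1244    0.0924]
  [  0.0533    0.0919    0.0611    1.0437    0.0682    0.1484    0.1267    0.0998]
  [  0.1448    0.1381    0.1184    0.1236    1.0543    0.1660    0.1067    0.1484]
  [  0.1154    0.1246    0.1480    0.0651    0.0541    1.1597    0.1538    0.1238]
  [  0.0806    0.0984    0.1645    0.1277    0.1140    0.1463    1.1462    0.1072]
  [  0.0503    0.1364    0.1403    0.1140    0.0745    0.1191    0.0940    1.0654]
Total output x = L · d:
  x_0 = 1.0859·58 + 0.0862·77 + 0.1425·6 + 0.0868·84 + 0.1103·58 + 0.1313·56 + 0.1191·33 + 0.1519·97 = 110.1896
  x_1 = 0.0581·58 + 1.0834·77 + 0.1097·6 + 0.0399·84 + 0.0580·58 + 0.0436·56 + 0.0966·33 + 0.0815·97 = 107.6909
  x_2 = 0.1314·58 + 0.1083·77 + 1.1065·6 + 0.1020·84 + 0.1193·58 + 0.0665·56 + 0.1244·33 + 0.0924·97 = 54.8798
  x_3 = 0.0533·58 + 0.0919·77 + 0.0611·6 + 1.0437·84 + 0.0682·58 + 0.1484·56 + 0.1267·33 + 0.0998·97 = 124.3367
  x_4 = 0.1448·58 + 0.1381·77 + 0.1184·6 + 0.1236·84 + 1.0543·58 + 0.1660·56 + 0.1067·33 + 0.1484·97 = 118.4854
  x_5 = 0.1154·58 + 0.1246·77 + 0.1480·6 + 0.0651·84 + 0.0541·58 + 1.1597·56 + 0.1538·33 + 0.1238·97 = 107.8130
  x_6 = 0.0806·58 + 0.0984·77 + 0.1645·6 + 0.1277·84 + 0.1140·58 + 0.1463·56 + 1.1462·33 + 0.1072·97 = 86.9900
  x_7 = 0.0503·58 + 0.1364·77 + 0.1403·6 + 0.1140·84 + 0.0745·58 + 0.1191·56 + 0.0940·33 + 1.0654·97 = 141.2716

L[6,0] = 0.0806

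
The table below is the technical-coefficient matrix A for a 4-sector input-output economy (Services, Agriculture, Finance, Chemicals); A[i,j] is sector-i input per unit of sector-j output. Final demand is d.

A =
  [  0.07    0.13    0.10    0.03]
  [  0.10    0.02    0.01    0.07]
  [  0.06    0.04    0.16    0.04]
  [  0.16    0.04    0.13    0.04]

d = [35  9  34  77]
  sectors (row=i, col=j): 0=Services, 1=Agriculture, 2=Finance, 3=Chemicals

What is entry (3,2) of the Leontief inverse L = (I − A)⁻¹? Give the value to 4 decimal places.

L[3,2] = 0.1894

Form M = I − A:
  [  0.93   -0.13   -0.10   -0.03]
  [ -0.10    0.98   -0.01   -0.07]
  [ -0.06   -0.04    0.84   -0.04]
  [ -0.16   -0.04   -0.13    0.96]
Leontief inverse L = M⁻¹:
  [  1.1100    0.1552    0.1420    0.0519]
  [  0.1288    1.0425    0.0404    0.0817]
  [  0.0951    0.0644    1.2116    0.0582]
  [  0.2033    0.0780    0.1894    1.0616]
Total output x = L · d:
  x_0 = 1.1100·35 + 0.1552·9 + 0.1420·34 + 0.0519·77 = 49.0753
  x_1 = 0.1288·35 + 1.0425·9 + 0.0404·34 + 0.0817·77 = 21.5544
  x_2 = 0.0951·35 + 0.0644·9 + 1.2116·34 + 0.0582·77 = 49.5794
  x_3 = 0.2033·35 + 0.0780·9 + 0.1894·34 + 1.0616·77 = 95.9995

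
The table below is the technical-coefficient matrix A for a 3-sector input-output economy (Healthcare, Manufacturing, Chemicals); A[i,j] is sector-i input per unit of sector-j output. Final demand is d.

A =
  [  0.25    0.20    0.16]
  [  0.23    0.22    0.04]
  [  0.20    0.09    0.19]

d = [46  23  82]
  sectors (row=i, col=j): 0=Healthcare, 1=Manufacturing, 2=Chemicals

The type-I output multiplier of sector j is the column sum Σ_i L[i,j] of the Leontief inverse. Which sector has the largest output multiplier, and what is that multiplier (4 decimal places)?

Form M = I − A:
  [  0.75   -0.20   -0.16]
  [ -0.23    0.78   -0.04]
  [ -0.20   -0.09    0.81]
Leontief inverse L = M⁻¹:
  [  1.5549    0.4366    0.3287]
  [  0.4809    1.4244    0.1653]
  [  0.4374    0.2661    1.3341]
Total output x = L · d:
  x_0 = 1.5549·46 + 0.4366·23 + 0.3287·82 = 108.5199
  x_1 = 0.4809·46 + 1.4244·23 + 0.1653·82 = 68.4422
  x_2 = 0.4374·46 + 0.2661·23 + 1.3341·82 = 135.6343
Output multipliers (column sums of L):
  Healthcare: 2.4732
  Manufacturing: 2.1271
  Chemicals: 1.8281

Healthcare (2.4732)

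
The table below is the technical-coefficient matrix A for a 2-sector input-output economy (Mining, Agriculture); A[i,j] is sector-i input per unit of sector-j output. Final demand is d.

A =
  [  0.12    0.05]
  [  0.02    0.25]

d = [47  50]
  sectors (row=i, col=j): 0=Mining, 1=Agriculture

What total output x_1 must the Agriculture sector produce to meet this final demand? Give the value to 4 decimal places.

68.1942

Form M = I − A:
  [  0.88   -0.05]
  [ -0.02    0.75]
Leontief inverse L = M⁻¹:
  [  1.1381    0.0759]
  [  0.0303    1.3354]
Total output x = L · d:
  x_0 = 1.1381·47 + 0.0759·50 = 57.2838
  x_1 = 0.0303·47 + 1.3354·50 = 68.1942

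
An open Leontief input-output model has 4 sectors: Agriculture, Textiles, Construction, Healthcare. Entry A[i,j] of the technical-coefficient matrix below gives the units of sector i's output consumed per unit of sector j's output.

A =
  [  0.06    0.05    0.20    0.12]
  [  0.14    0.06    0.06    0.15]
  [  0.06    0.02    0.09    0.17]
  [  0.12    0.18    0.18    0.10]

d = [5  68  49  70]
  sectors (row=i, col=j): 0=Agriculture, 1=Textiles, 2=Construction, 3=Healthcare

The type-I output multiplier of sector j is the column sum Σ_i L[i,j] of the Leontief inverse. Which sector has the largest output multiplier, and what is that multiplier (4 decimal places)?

Healthcare (1.9662)

Form M = I − A:
  [  0.94   -0.05   -0.20   -0.12]
  [ -0.14    0.94   -0.06   -0.15]
  [ -0.06   -0.02    0.91   -0.17]
  [ -0.12   -0.18   -0.18    0.90]
Leontief inverse L = M⁻¹:
  [  1.1280    0.1095    0.2997    0.2253]
  [  0.2101    1.1260    0.1694    0.2477]
  [  0.1194    0.0797    1.1803    0.2522]
  [  0.2163    0.2558    0.3099    1.2411]
Total output x = L · d:
  x_0 = 1.1280·5 + 0.1095·68 + 0.2997·49 + 0.2253·70 = 43.5408
  x_1 = 0.2101·5 + 1.1260·68 + 0.1694·49 + 0.2477·70 = 103.2622
  x_2 = 0.1194·5 + 0.0797·68 + 1.1803·49 + 0.2522·70 = 81.5043
  x_3 = 0.2163·5 + 0.2558·68 + 0.3099·49 + 1.2411·70 = 120.5365
Output multipliers (column sums of L):
  Agriculture: 1.6739
  Textiles: 1.5711
  Construction: 1.9593
  Healthcare: 1.9662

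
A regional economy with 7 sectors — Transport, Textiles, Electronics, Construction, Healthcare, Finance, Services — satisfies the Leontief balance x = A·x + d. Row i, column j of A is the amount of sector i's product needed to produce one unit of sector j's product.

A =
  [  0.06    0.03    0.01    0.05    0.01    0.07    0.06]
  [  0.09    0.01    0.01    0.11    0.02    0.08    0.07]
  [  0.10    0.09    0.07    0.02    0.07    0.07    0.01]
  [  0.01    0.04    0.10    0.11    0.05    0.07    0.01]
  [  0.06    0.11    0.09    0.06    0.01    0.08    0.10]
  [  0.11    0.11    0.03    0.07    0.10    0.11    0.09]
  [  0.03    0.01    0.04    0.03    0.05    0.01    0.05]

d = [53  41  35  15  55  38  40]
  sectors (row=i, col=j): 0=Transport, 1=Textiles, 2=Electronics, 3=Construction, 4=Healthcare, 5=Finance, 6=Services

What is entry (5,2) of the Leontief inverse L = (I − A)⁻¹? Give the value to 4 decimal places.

Form M = I − A:
  [  0.94   -0.03   -0.01   -0.05   -0.01   -0.07   -0.06]
  [ -0.09    0.99   -0.01   -0.11   -0.02   -0.08   -0.07]
  [ -0.10   -0.09    0.93   -0.02   -0.07   -0.07   -0.01]
  [ -0.01   -0.04   -0.10    0.89   -0.05   -0.07   -0.01]
  [ -0.06   -0.11   -0.09   -0.06    0.99   -0.08   -0.10]
  [ -0.11   -0.11   -0.03   -0.07   -0.10    0.89   -0.09]
  [ -0.03   -0.01   -0.04   -0.03   -0.05   -0.01    0.95]
Leontief inverse L = M⁻¹:
  [  1.0904    0.0553    0.0315    0.0822    0.0334    0.1037    0.0875]
  [  0.1274    1.0447    0.0426    0.1540    0.0511    0.1252    0.1043]
  [  0.1536    0.1334    1.1019    0.0684    0.1011    0.1258    0.0544]
  [  0.0565    0.0847    0.1400    1.1572    0.0852    0.1222    0.0440]
  [  0.1173    0.1533    0.1276    0.1150    1.0505    0.1381    0.1449]
  [  0.1786    0.1675    0.0777    0.1406    0.1452    1.1846    0.1534]
  [  0.0521    0.0309    0.0598    0.0512    0.0654    0.0335    1.0694]
Total output x = L · d:
  x_0 = 1.0904·53 + 0.0553·41 + 0.0315·35 + 0.0822·15 + 0.0334·55 + 0.1037·38 + 0.0875·40 = 71.6700
  x_1 = 0.1274·53 + 1.0447·41 + 0.0426·35 + 0.1540·15 + 0.0511·55 + 0.1252·38 + 0.1043·40 = 65.1300
  x_2 = 0.1536·53 + 0.1334·41 + 1.1019·35 + 0.0684·15 + 0.1011·55 + 0.1258·38 + 0.0544·40 = 65.7179
  x_3 = 0.0565·53 + 0.0847·41 + 0.1400·35 + 1.1572·15 + 0.0852·55 + 0.1222·38 + 0.0440·40 = 39.8157
  x_4 = 0.1173·53 + 0.1533·41 + 0.1276·35 + 0.1150·15 + 1.0505·55 + 0.1381·38 + 0.1449·40 = 87.5202
  x_5 = 0.1786·53 + 0.1675·41 + 0.0777·35 + 0.1406·15 + 0.1452·55 + 1.1846·38 + 0.1534·40 = 80.2993
  x_6 = 0.0521·53 + 0.0309·41 + 0.0598·35 + 0.0512·15 + 0.0654·55 + 0.0335·38 + 1.0694·40 = 54.5301

L[5,2] = 0.0777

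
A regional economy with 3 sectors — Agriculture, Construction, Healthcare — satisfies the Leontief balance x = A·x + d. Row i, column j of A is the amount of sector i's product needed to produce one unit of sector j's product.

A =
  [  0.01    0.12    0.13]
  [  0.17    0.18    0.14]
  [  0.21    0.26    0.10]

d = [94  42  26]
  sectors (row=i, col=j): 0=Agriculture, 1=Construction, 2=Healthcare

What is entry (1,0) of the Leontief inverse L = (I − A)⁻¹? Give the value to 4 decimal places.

L[1,0] = 0.2830

Form M = I − A:
  [  0.99   -0.12   -0.13]
  [ -0.17    0.82   -0.14]
  [ -0.21   -0.26    0.90]
Leontief inverse L = M⁻¹:
  [  1.0885    0.2200    0.1914]
  [  0.2830    1.3400    0.2493]
  [  0.3357    0.4384    1.2278]
Total output x = L · d:
  x_0 = 1.0885·94 + 0.2200·42 + 0.1914·26 = 116.5352
  x_1 = 0.2830·94 + 1.3400·42 + 0.2493·26 = 89.3615
  x_2 = 0.3357·94 + 0.4384·42 + 1.2278·26 = 81.8960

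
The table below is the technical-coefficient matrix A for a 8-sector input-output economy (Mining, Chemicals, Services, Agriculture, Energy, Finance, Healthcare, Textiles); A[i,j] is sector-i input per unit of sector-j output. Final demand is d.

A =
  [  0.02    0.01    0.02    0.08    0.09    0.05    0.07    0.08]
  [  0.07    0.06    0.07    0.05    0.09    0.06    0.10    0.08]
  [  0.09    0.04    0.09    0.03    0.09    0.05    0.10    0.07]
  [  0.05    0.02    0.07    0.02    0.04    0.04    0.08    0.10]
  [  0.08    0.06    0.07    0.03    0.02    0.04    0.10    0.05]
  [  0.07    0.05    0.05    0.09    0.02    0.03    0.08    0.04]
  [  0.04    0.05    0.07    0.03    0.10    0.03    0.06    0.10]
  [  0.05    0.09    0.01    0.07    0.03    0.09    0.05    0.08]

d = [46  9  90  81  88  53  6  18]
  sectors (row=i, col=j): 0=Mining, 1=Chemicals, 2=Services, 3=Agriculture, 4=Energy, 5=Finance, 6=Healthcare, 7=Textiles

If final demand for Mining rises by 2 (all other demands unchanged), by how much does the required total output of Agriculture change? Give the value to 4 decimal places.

0.1917

Form M = I − A:
  [  0.98   -0.01   -0.02   -0.08   -0.09   -0.05   -0.07   -0.08]
  [ -0.07    0.94   -0.07   -0.05   -0.09   -0.06   -0.10   -0.08]
  [ -0.09   -0.04    0.91   -0.03   -0.09   -0.05   -0.10   -0.07]
  [ -0.05   -0.02   -0.07    0.98   -0.04   -0.04   -0.08   -0.10]
  [ -0.08   -0.06   -0.07   -0.03    0.98   -0.04   -0.10   -0.05]
  [ -0.07   -0.05   -0.05   -0.09   -0.02    0.97   -0.08   -0.04]
  [ -0.04   -0.05   -0.07   -0.03   -0.10   -0.03    0.94   -0.10]
  [ -0.05   -0.09   -0.01   -0.07   -0.03   -0.09   -0.05    0.92]
Leontief inverse L = M⁻¹:
  [  1.0653    0.0500    0.0629    0.1176    0.1324    0.0886    0.1304    0.1398]
  [  0.1340    1.1148    0.1313    0.1046    0.1574    0.1144    0.1866    0.1638]
  [  0.1516    0.0919    1.1491    0.0828    0.1567    0.1023    0.1837    0.1505]
  [  0.0959    0.0613    0.1123    1.0608    0.0890    0.0813    0.1409    0.1612]
  [  0.1284    0.1012    0.1178    0.0733    1.0776    0.0825    0.1670    0.1172]
  [  0.1151    0.0872    0.0957    0.1291    0.0723    1.0697    0.1433    0.1049]
  [  0.0948    0.0981    0.1205    0.0750    0.1542    0.0773    1.1325    0.1689]
  [  0.1006    0.1346    0.0571    0.1173    0.0817    0.1348    0.1191    1.1477]
Total output x = L · d:
  x_0 = 1.0653·46 + 0.0500·9 + 0.0629·90 + 0.1176·81 + 0.1324·88 + 0.0886·53 + 0.1304·6 + 0.1398·18 = 84.2892
  x_1 = 0.1340·46 + 1.1148·9 + 0.1313·90 + 0.1046·81 + 0.1574·88 + 0.1144·53 + 0.1866·6 + 0.1638·18 = 60.4676
  x_2 = 0.1516·46 + 0.0919·9 + 1.1491·90 + 0.0828·81 + 0.1567·88 + 0.1023·53 + 0.1837·6 + 0.1505·18 = 140.9541
  x_3 = 0.0959·46 + 0.0613·9 + 0.1123·90 + 1.0608·81 + 0.0890·88 + 0.0813·53 + 0.1409·6 + 0.1612·18 = 116.8844
  x_4 = 0.1284·46 + 0.1012·9 + 0.1178·90 + 0.0733·81 + 1.0776·88 + 0.0825·53 + 0.1670·6 + 0.1172·18 = 125.6713
  x_5 = 0.1151·46 + 0.0872·9 + 0.0957·90 + 0.1291·81 + 0.0723·88 + 1.0697·53 + 0.1433·6 + 0.1049·18 = 90.9532
  x_6 = 0.0948·46 + 0.0981·9 + 0.1205·90 + 0.0750·81 + 0.1542·88 + 0.0773·53 + 1.1325·6 + 0.1689·18 = 49.6619
  x_7 = 0.1006·46 + 0.1346·9 + 0.0571·90 + 0.1173·81 + 0.0817·88 + 0.1348·53 + 0.1191·6 + 1.1477·18 = 56.1815
Δx_3 = L[3,0] · Δd_0 = 0.0959 · 2 = 0.1917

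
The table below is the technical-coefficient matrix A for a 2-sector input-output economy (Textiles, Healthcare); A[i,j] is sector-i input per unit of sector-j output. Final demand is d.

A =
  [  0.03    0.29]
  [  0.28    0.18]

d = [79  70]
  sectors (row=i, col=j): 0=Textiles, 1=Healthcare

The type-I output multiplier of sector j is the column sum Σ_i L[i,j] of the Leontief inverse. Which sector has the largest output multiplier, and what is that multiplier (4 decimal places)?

Healthcare (1.7642)

Form M = I − A:
  [  0.97   -0.29]
  [ -0.28    0.82]
Leontief inverse L = M⁻¹:
  [  1.1481    0.4060]
  [  0.3920    1.3582]
Total output x = L · d:
  x_0 = 1.1481·79 + 0.4060·70 = 119.1263
  x_1 = 0.3920·79 + 1.3582·70 = 126.0431
Output multipliers (column sums of L):
  Textiles: 1.5402
  Healthcare: 1.7642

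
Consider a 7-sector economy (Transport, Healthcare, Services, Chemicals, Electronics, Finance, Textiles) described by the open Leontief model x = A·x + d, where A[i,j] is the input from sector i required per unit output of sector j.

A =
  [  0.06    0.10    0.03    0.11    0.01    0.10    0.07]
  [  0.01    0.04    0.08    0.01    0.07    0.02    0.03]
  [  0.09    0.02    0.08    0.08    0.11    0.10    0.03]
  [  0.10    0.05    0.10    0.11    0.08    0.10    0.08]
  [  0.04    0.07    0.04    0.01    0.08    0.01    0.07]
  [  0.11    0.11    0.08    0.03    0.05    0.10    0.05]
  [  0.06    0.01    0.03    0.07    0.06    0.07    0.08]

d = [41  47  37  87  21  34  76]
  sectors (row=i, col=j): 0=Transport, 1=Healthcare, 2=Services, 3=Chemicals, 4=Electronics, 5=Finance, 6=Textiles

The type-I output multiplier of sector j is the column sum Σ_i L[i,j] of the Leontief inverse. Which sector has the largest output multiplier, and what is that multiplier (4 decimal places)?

Finance (1.9045)

Form M = I − A:
  [  0.94   -0.10   -0.03   -0.11   -0.01   -0.10   -0.07]
  [ -0.01    0.96   -0.08   -0.01   -0.07   -0.02   -0.03]
  [ -0.09   -0.02    0.92   -0.08   -0.11   -0.10   -0.03]
  [ -0.10   -0.05   -0.10    0.89   -0.08   -0.10   -0.08]
  [ -0.04   -0.07   -0.04   -0.01    0.92   -0.01   -0.07]
  [ -0.11   -0.11   -0.08   -0.03   -0.05    0.90   -0.05]
  [ -0.06   -0.01   -0.03   -0.07   -0.06   -0.07    0.92]
Leontief inverse L = M⁻¹:
  [  1.1214    0.1523    0.0889    0.1642    0.0657    0.1663    0.1215]
  [  0.0388    1.0634    0.1079    0.0336    0.1034    0.0491    0.0546]
  [  0.1571    0.0800    1.1389    0.1371    0.1707    0.1696    0.0858]
  [  0.1814    0.1182    0.1725    1.1825    0.1542    0.1866    0.1480]
  [  0.0708    0.0981    0.0705    0.0381    1.1159    0.0424    0.1014]
  [  0.1719    0.1680    0.1390    0.0842    0.1087    1.1679    0.1022]
  [  0.1102    0.0523    0.0724    0.1144    0.1038    0.1227    1.1239]
Total output x = L · d:
  x_0 = 1.1214·41 + 0.1523·47 + 0.0889·37 + 0.1642·87 + 0.0657·21 + 0.1663·34 + 0.1215·76 = 86.9836
  x_1 = 0.0388·41 + 1.0634·47 + 0.1079·37 + 0.0336·87 + 0.1034·21 + 0.0491·34 + 0.0546·76 = 66.4767
  x_2 = 0.1571·41 + 0.0800·47 + 1.1389·37 + 0.1371·87 + 0.1707·21 + 0.1696·34 + 0.0858·76 = 80.1361
  x_3 = 0.1814·41 + 0.1182·47 + 0.1725·37 + 1.1825·87 + 0.1542·21 + 0.1866·34 + 0.1480·76 = 143.0838
  x_4 = 0.0708·41 + 0.0981·47 + 0.0705·37 + 0.0381·87 + 1.1159·21 + 0.0424·34 + 0.1014·76 = 46.0186
  x_5 = 0.1719·41 + 0.1680·47 + 0.1390·37 + 0.0842·87 + 0.1087·21 + 1.1679·34 + 0.1022·76 = 77.1709
  x_6 = 0.1102·41 + 0.0523·47 + 0.0724·37 + 0.1144·87 + 0.1038·21 + 0.1227·34 + 1.1239·76 = 111.3770
Output multipliers (column sums of L):
  Transport: 1.8516
  Healthcare: 1.7324
  Services: 1.7901
  Chemicals: 1.7541
  Electronics: 1.8223
  Finance: 1.9045
  Textiles: 1.7374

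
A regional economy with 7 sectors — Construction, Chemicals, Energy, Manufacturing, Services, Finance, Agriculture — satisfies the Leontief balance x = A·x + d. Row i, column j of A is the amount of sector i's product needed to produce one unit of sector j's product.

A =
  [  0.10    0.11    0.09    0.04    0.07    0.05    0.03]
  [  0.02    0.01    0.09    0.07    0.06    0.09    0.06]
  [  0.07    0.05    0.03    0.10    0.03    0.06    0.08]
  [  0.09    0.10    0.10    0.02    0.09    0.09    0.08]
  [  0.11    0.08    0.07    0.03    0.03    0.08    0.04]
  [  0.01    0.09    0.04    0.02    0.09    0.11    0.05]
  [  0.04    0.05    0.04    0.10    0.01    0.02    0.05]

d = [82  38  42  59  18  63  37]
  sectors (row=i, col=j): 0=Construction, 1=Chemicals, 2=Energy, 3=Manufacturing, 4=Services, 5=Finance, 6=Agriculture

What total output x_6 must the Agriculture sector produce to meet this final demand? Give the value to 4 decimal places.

65.1694

Form M = I − A:
  [  0.90   -0.11   -0.09   -0.04   -0.07   -0.05   -0.03]
  [ -0.02    0.99   -0.09   -0.07   -0.06   -0.09   -0.06]
  [ -0.07   -0.05    0.97   -0.10   -0.03   -0.06   -0.08]
  [ -0.09   -0.10   -0.10    0.98   -0.09   -0.09   -0.08]
  [ -0.11   -0.08   -0.07   -0.03    0.97   -0.08   -0.04]
  [ -0.01   -0.09   -0.04   -0.02   -0.09    0.89   -0.05]
  [ -0.04   -0.05   -0.04   -0.10   -0.01   -0.02    0.95]
Leontief inverse L = M⁻¹:
  [  1.1543    0.1684    0.1482    0.0881    0.1178    0.1131    0.0779]
  [  0.0628    1.0606    0.1325    0.1080    0.0984    0.1417    0.1008]
  [  0.1159    0.1039    1.0807    0.1394    0.0729    0.1133    0.1220]
  [  0.1491    0.1664    0.1627    1.0763    0.1422    0.1608    0.1340]
  [  0.1561    0.1341    0.1209    0.0723    1.0744    0.1362    0.0821]
  [  0.0479    0.1361    0.0839    0.0570    0.1288    1.1650    0.0887]
  [  0.0751    0.0891    0.0789    0.1305    0.0422    0.0599    1.0832]
Total output x = L · d:
  x_0 = 1.1543·82 + 0.1684·38 + 0.1482·42 + 0.0881·59 + 0.1178·18 + 0.1131·63 + 0.0779·37 = 124.6026
  x_1 = 0.0628·82 + 1.0606·38 + 0.1325·42 + 0.1080·59 + 0.0984·18 + 0.1417·63 + 0.1008·37 = 71.8207
  x_2 = 0.1159·82 + 0.1039·38 + 1.0807·42 + 0.1394·59 + 0.0729·18 + 0.1133·63 + 0.1220·37 = 80.0258
  x_3 = 0.1491·82 + 0.1664·38 + 0.1627·42 + 1.0763·59 + 0.1422·18 + 0.1608·63 + 0.1340·37 = 106.5300
  x_4 = 0.1561·82 + 0.1341·38 + 0.1209·42 + 0.0723·59 + 1.0744·18 + 0.1362·63 + 0.0821·37 = 58.2014
  x_5 = 0.0479·82 + 0.1361·38 + 0.0839·42 + 0.0570·59 + 0.1288·18 + 1.1650·63 + 0.0887·37 = 94.9866
  x_6 = 0.0751·82 + 0.0891·38 + 0.0789·42 + 0.1305·59 + 0.0422·18 + 0.0599·63 + 1.0832·37 = 65.1694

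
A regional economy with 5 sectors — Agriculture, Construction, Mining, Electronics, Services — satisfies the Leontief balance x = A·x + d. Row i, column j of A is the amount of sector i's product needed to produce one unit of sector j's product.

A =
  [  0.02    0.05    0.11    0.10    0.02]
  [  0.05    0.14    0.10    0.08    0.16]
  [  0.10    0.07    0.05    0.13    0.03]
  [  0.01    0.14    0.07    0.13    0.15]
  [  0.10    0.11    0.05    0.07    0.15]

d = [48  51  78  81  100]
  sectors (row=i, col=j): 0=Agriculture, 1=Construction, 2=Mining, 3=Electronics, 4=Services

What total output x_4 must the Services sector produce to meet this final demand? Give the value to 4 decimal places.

Form M = I − A:
  [  0.98   -0.05   -0.11   -0.10   -0.02]
  [ -0.05    0.86   -0.10   -0.08   -0.16]
  [ -0.10   -0.07    0.95   -0.13   -0.03]
  [ -0.01   -0.14   -0.07    0.87   -0.15]
  [ -0.10   -0.11   -0.05   -0.07    0.85]
Leontief inverse L = M⁻¹:
  [  1.0508    0.1092    0.1491    0.1594    0.0787]
  [  0.1109    1.2468    0.1714    0.1751    0.2742]
  [  0.1327    0.1438    1.1035    0.2018    0.1047]
  [  0.0667    0.2485    0.1381    1.2222    0.2689]
  [  0.1513    0.2031    0.1160    0.1539    1.2495]
Total output x = L · d:
  x_0 = 1.0508·48 + 0.1092·51 + 0.1491·78 + 0.1594·81 + 0.0787·100 = 88.4230
  x_1 = 0.1109·48 + 1.2468·51 + 0.1714·78 + 0.1751·81 + 0.2742·100 = 123.8809
  x_2 = 0.1327·48 + 0.1438·51 + 1.1035·78 + 0.2018·81 + 0.1047·100 = 126.5956
  x_3 = 0.0667·48 + 0.2485·51 + 0.1381·78 + 1.2222·81 + 0.2689·100 = 152.5318
  x_4 = 0.1513·48 + 0.2031·51 + 0.1160·78 + 0.1539·81 + 1.2495·100 = 164.0897

164.0897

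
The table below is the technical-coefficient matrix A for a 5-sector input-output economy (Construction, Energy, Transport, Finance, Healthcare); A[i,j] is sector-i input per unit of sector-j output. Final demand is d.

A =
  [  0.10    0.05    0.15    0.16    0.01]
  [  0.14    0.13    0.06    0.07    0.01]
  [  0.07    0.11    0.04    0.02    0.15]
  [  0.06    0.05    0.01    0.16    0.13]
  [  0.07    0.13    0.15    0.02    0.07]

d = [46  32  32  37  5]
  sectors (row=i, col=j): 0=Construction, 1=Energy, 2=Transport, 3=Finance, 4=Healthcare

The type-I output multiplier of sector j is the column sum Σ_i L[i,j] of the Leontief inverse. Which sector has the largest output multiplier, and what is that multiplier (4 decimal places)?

Form M = I − A:
  [  0.90   -0.05   -0.15   -0.16   -0.01]
  [ -0.14    0.87   -0.06   -0.07   -0.01]
  [ -0.07   -0.11    0.96   -0.02   -0.15]
  [ -0.06   -0.05   -0.01    0.84   -0.13]
  [ -0.07   -0.13   -0.15   -0.02    0.93]
Leontief inverse L = M⁻¹:
  [  1.1677    0.1188    0.2049    0.2391    0.0803]
  [  0.2083    1.1925    0.1170    0.1431    0.0539]
  [  0.1336    0.1800    1.1044    0.0713    0.1915]
  [  0.1192    0.1137    0.0675    1.2287    0.1851]
  [  0.1411    0.2071    0.2114    0.0759    1.1237]
Total output x = L · d:
  x_0 = 1.1677·46 + 0.1188·32 + 0.2049·32 + 0.2391·37 + 0.0803·5 = 73.3208
  x_1 = 0.2083·46 + 1.1925·32 + 0.1170·32 + 0.1431·37 + 0.0539·5 = 57.0520
  x_2 = 0.1336·46 + 0.1800·32 + 1.1044·32 + 0.0713·37 + 0.1915·5 = 50.8418
  x_3 = 0.1192·46 + 0.1137·32 + 0.0675·32 + 1.2287·37 + 0.1851·5 = 57.6674
  x_4 = 0.1411·46 + 0.2071·32 + 0.2114·32 + 0.0759·37 + 1.1237·5 = 28.3106
Output multipliers (column sums of L):
  Construction: 1.7700
  Energy: 1.8120
  Transport: 1.7052
  Finance: 1.7581
  Healthcare: 1.6346

Energy (1.8120)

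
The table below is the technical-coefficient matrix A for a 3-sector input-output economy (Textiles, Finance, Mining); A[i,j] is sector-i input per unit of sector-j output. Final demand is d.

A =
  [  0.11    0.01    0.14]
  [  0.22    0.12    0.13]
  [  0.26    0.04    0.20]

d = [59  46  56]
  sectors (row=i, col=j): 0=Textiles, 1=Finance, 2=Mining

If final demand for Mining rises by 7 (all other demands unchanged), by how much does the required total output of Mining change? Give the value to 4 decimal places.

9.3203

Form M = I − A:
  [  0.89   -0.01   -0.14]
  [ -0.22    0.88   -0.13]
  [ -0.26   -0.04    0.80]
Leontief inverse L = M⁻¹:
  [  1.1913    0.0232    0.2123]
  [  0.3577    1.1518    0.2498]
  [  0.4051    0.0651    1.3315]
Total output x = L · d:
  x_0 = 1.1913·59 + 0.0232·46 + 0.2123·56 = 83.2412
  x_1 = 0.3577·59 + 1.1518·46 + 0.2498·56 = 88.0710
  x_2 = 0.4051·59 + 0.0651·46 + 1.3315·56 = 101.4569
Δx_2 = L[2,2] · Δd_2 = 1.3315 · 7 = 9.3203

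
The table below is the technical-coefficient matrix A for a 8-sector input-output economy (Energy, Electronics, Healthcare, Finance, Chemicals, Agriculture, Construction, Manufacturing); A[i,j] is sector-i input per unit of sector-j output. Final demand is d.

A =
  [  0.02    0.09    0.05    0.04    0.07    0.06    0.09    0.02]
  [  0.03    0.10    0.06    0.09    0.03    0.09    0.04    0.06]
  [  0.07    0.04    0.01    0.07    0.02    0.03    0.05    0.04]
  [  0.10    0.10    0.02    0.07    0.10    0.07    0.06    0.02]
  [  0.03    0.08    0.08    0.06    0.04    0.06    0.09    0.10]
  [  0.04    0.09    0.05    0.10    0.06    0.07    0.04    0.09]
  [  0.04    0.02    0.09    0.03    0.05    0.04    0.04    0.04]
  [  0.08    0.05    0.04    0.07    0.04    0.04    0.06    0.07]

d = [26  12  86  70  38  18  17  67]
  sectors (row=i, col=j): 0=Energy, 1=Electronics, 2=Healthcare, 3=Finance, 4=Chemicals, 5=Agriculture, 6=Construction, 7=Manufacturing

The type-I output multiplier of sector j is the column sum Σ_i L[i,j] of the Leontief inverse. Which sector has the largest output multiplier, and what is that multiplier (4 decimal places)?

Electronics (2.0737)

Form M = I − A:
  [  0.98   -0.09   -0.05   -0.04   -0.07   -0.06   -0.09   -0.02]
  [ -0.03    0.90   -0.06   -0.09   -0.03   -0.09   -0.04   -0.06]
  [ -0.07   -0.04    0.99   -0.07   -0.02   -0.03   -0.05   -0.04]
  [ -0.10   -0.10   -0.02    0.93   -0.10   -0.07   -0.06   -0.02]
  [ -0.03   -0.08   -0.08   -0.06    0.96   -0.06   -0.09   -0.10]
  [ -0.04   -0.09   -0.05   -0.10   -0.06    0.93   -0.04   -0.09]
  [ -0.04   -0.02   -0.09   -0.03   -0.05   -0.04    0.96   -0.04]
  [ -0.08   -0.05   -0.04   -0.07   -0.04   -0.04   -0.06    0.93]
Leontief inverse L = M⁻¹:
  [  1.0602    0.1482    0.0939    0.0952    0.1104    0.1087    0.1355    0.0667]
  [  0.0808    1.1715    0.1051    0.1572    0.0798    0.1477    0.0923    0.1121]
  [  0.1020    0.0862    1.0413    0.1100    0.0549    0.0671    0.0866    0.0710]
  [  0.1484    0.1787    0.0747    1.1386    0.1544    0.1335    0.1213    0.0772]
  [  0.0834    0.1485    0.1292    0.1268    1.0896    0.1166    0.1453    0.1544]
  [  0.0954    0.1666    0.0996    0.1710    0.1140    1.1315    0.0988    0.1468]
  [  0.0735    0.0635    0.1203    0.0721    0.0813    0.0750    1.0774    0.0747]
  [  0.1235    0.1105    0.0817    0.1245    0.0848    0.0888    0.1095    1.1137]
Total output x = L · d:
  x_0 = 1.0602·26 + 0.1482·12 + 0.0939·86 + 0.0952·70 + 0.1104·38 + 0.1087·18 + 0.1355·17 + 0.0667·67 = 57.0031
  x_1 = 0.0808·26 + 1.1715·12 + 0.1051·86 + 0.1572·70 + 0.0798·38 + 0.1477·18 + 0.0923·17 + 0.1121·67 = 50.9679
  x_2 = 0.1020·26 + 0.0862·12 + 1.0413·86 + 0.1100·70 + 0.0549·38 + 0.0671·18 + 0.0866·17 + 0.0710·67 = 110.4644
  x_3 = 0.1484·26 + 0.1787·12 + 0.0747·86 + 1.1386·70 + 0.1544·38 + 0.1335·18 + 0.1213·17 + 0.0772·67 = 107.6331
  x_4 = 0.0834·26 + 0.1485·12 + 0.1292·86 + 0.1268·70 + 1.0896·38 + 0.1166·18 + 0.1453·17 + 0.1544·67 = 80.2491
  x_5 = 0.0954·26 + 0.1666·12 + 0.0996·86 + 0.1710·70 + 0.1140·38 + 1.1315·18 + 0.0988·17 + 0.1468·67 = 61.2303
  x_6 = 0.0735·26 + 0.0635·12 + 0.1203·86 + 0.0721·70 + 0.0813·38 + 0.0750·18 + 1.0774·17 + 0.0747·67 = 45.8283
  x_7 = 0.1235·26 + 0.1105·12 + 0.0817·86 + 0.1245·70 + 0.0848·38 + 0.0888·18 + 0.1095·17 + 1.1137·67 = 101.5811
Output multipliers (column sums of L):
  Energy: 1.7671
  Electronics: 2.0737
  Healthcare: 1.7458
  Finance: 1.9954
  Chemicals: 1.7693
  Agriculture: 1.8690
  Construction: 1.8667
  Manufacturing: 1.8165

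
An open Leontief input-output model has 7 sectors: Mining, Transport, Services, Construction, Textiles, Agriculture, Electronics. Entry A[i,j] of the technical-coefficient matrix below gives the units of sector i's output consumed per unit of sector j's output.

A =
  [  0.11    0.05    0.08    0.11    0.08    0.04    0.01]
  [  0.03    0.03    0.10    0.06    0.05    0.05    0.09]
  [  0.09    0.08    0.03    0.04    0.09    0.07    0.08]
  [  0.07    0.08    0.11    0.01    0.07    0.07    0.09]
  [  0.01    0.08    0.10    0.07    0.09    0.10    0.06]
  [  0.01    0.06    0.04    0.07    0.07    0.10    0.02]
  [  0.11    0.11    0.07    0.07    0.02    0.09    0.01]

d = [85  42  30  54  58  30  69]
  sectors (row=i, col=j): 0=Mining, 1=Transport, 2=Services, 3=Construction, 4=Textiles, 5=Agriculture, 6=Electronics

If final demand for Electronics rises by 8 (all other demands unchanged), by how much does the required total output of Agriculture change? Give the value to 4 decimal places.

Form M = I − A:
  [  0.89   -0.05   -0.08   -0.11   -0.08   -0.04   -0.01]
  [ -0.03    0.97   -0.10   -0.06   -0.05   -0.05   -0.09]
  [ -0.09   -0.08    0.97   -0.04   -0.09   -0.07   -0.08]
  [ -0.07   -0.08   -0.11    0.99   -0.07   -0.07   -0.09]
  [ -0.01   -0.08   -0.10   -0.07    0.91   -0.10   -0.06]
  [ -0.01   -0.06   -0.04   -0.07   -0.07    0.90   -0.02]
  [ -0.11   -0.11   -0.07   -0.07   -0.02   -0.09    0.99]
Leontief inverse L = M⁻¹:
  [  1.1656    0.1112    0.1498    0.1642    0.1454    0.1046    0.0598]
  [  0.0789    1.0862    0.1546    0.1048    0.1012    0.1083    0.1299]
  [  0.1420    0.1407    1.0982    0.0976    0.1495    0.1361    0.1237]
  [  0.1266    0.1442    0.1757    1.0688    0.1323    0.1388    0.1366]
  [  0.0605    0.1459    0.1683    0.1241    1.1542    0.1730    0.1122]
  [  0.0427    0.1061    0.0906    0.1087    0.1169    1.1532    0.0577]
  [  0.1624    0.1658    0.1355    0.1248    0.0813    0.1514    1.0571]
Total output x = L · d:
  x_0 = 1.1656·85 + 0.1112·42 + 0.1498·30 + 0.1642·54 + 0.1454·58 + 0.1046·30 + 0.0598·69 = 132.8106
  x_1 = 0.0789·85 + 1.0862·42 + 0.1546·30 + 0.1048·54 + 0.1012·58 + 0.1083·30 + 0.1299·69 = 80.7022
  x_2 = 0.1420·85 + 0.1407·42 + 1.0982·30 + 0.0976·54 + 0.1495·58 + 0.1361·30 + 0.1237·69 = 77.4797
  x_3 = 0.1266·85 + 0.1442·42 + 0.1757·30 + 1.0688·54 + 0.1323·58 + 0.1388·30 + 0.1366·69 = 101.0695
  x_4 = 0.0605·85 + 0.1459·42 + 0.1683·30 + 0.1241·54 + 1.1542·58 + 0.1730·30 + 0.1122·69 = 102.8960
  x_5 = 0.0427·85 + 0.1061·42 + 0.0906·30 + 0.1087·54 + 0.1169·58 + 1.1532·30 + 0.0577·69 = 62.0247
  x_6 = 0.1624·85 + 0.1658·42 + 0.1355·30 + 0.1248·54 + 0.0813·58 + 0.1514·30 + 1.0571·69 = 113.7626
Δx_5 = L[5,6] · Δd_6 = 0.0577 · 8 = 0.4613

0.4613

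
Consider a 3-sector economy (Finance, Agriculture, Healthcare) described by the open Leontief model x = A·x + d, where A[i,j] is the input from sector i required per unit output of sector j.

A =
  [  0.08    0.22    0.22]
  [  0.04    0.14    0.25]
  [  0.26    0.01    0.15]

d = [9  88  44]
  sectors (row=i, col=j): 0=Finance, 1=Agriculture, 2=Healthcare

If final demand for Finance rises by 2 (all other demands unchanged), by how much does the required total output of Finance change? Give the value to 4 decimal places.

Form M = I − A:
  [  0.92   -0.22   -0.22]
  [ -0.04    0.86   -0.25]
  [ -0.26   -0.01    0.85]
Leontief inverse L = M⁻¹:
  [  1.2159    0.3158    0.4076]
  [  0.1652    1.2097    0.3986]
  [  0.3739    0.1108    1.3058]
Total output x = L · d:
  x_0 = 1.2159·9 + 0.3158·88 + 0.4076·44 = 56.6642
  x_1 = 0.1652·9 + 1.2097·88 + 0.3986·44 = 125.4767
  x_2 = 0.3739·9 + 0.1108·88 + 1.3058·44 = 70.5735
Δx_0 = L[0,0] · Δd_0 = 1.2159 · 2 = 2.4317

2.4317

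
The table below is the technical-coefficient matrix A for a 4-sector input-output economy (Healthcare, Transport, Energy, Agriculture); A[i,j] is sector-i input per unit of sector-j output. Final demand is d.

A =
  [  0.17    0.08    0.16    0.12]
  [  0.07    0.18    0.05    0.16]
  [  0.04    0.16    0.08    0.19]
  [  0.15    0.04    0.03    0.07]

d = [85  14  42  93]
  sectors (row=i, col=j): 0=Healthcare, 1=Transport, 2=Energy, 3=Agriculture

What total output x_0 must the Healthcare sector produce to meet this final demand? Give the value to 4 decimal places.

Form M = I − A:
  [  0.83   -0.08   -0.16   -0.12]
  [ -0.07    0.82   -0.05   -0.16]
  [ -0.04   -0.16    0.92   -0.19]
  [ -0.15   -0.04   -0.03    0.93]
Leontief inverse L = M⁻¹:
  [  1.2762    0.1833    0.2399    0.2452]
  [  0.1590    1.2682    0.1051    0.2602]
  [  0.1279    0.2475    1.1321    0.2904]
  [  0.2168    0.0921    0.0797    1.1354]
Total output x = L · d:
  x_0 = 1.2762·85 + 0.1833·14 + 0.2399·42 + 0.2452·93 = 143.9185
  x_1 = 0.1590·85 + 1.2682·14 + 0.1051·42 + 0.2602·93 = 59.8828
  x_2 = 0.1279·85 + 0.2475·14 + 1.1321·42 + 0.2904·93 = 88.8941
  x_3 = 0.2168·85 + 0.0921·14 + 0.0797·42 + 1.1354·93 = 128.6558

143.9185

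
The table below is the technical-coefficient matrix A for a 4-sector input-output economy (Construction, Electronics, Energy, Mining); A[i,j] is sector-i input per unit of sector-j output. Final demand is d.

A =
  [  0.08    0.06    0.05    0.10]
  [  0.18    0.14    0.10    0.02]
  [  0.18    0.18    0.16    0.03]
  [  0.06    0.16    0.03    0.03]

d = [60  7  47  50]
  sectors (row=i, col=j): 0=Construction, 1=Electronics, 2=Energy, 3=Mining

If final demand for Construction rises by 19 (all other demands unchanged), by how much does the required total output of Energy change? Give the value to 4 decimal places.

5.8318

Form M = I − A:
  [  0.92   -0.06   -0.05   -0.10]
  [ -0.18    0.86   -0.10   -0.02]
  [ -0.18   -0.18    0.84   -0.03]
  [ -0.06   -0.16   -0.03    0.97]
Leontief inverse L = M⁻¹:
  [  1.1353    0.1200    0.0862    0.1222]
  [  0.2762    1.2275    0.1647    0.0589]
  [  0.3069    0.2966    1.2468    0.0763]
  [  0.1253    0.2191    0.0711    1.0506]
Total output x = L · d:
  x_0 = 1.1353·60 + 0.1200·7 + 0.0862·47 + 0.1222·50 = 79.1174
  x_1 = 0.2762·60 + 1.2275·7 + 0.1647·47 + 0.0589·50 = 35.8490
  x_2 = 0.3069·60 + 0.2966·7 + 1.2468·47 + 0.0763·50 = 82.9065
  x_3 = 0.1253·60 + 0.2191·7 + 0.0711·47 + 1.0506·50 = 64.9176
Δx_2 = L[2,0] · Δd_0 = 0.3069 · 19 = 5.8318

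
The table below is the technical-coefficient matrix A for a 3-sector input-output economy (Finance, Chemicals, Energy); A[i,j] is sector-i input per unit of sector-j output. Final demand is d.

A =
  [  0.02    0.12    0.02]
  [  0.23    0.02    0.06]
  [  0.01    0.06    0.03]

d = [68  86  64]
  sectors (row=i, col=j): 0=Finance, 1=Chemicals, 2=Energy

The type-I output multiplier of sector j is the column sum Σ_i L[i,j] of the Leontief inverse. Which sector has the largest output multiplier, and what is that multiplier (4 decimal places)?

Form M = I − A:
  [  0.98   -0.12   -0.02]
  [ -0.23    0.98   -0.06]
  [ -0.01   -0.06    0.97]
Leontief inverse L = M⁻¹:
  [  1.0514    0.1306    0.0298]
  [  0.2484    1.0551    0.0704]
  [  0.0262    0.0666    1.0356]
Total output x = L · d:
  x_0 = 1.0514·68 + 0.1306·86 + 0.0298·64 = 84.6243
  x_1 = 0.2484·68 + 1.0551·86 + 0.0704·64 = 112.1335
  x_2 = 0.0262·68 + 0.0666·86 + 1.0356·64 = 73.7879
Output multipliers (column sums of L):
  Finance: 1.3259
  Chemicals: 1.2523
  Energy: 1.1357

Finance (1.3259)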